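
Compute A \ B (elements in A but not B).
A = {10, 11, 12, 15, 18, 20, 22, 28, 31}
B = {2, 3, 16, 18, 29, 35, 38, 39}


Set A = {10, 11, 12, 15, 18, 20, 22, 28, 31}
Set B = {2, 3, 16, 18, 29, 35, 38, 39}
A \ B includes elements in A that are not in B.
Check each element of A:
10 (not in B, keep), 11 (not in B, keep), 12 (not in B, keep), 15 (not in B, keep), 18 (in B, remove), 20 (not in B, keep), 22 (not in B, keep), 28 (not in B, keep), 31 (not in B, keep)
A \ B = {10, 11, 12, 15, 20, 22, 28, 31}

{10, 11, 12, 15, 20, 22, 28, 31}


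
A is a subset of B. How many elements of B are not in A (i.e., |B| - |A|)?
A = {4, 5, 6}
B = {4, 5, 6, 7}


Set A = {4, 5, 6}, |A| = 3
Set B = {4, 5, 6, 7}, |B| = 4
Since A ⊆ B: B \ A = {7}
|B| - |A| = 4 - 3 = 1

1


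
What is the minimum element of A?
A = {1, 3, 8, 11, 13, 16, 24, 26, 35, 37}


Set A = {1, 3, 8, 11, 13, 16, 24, 26, 35, 37}
Elements in ascending order: 1, 3, 8, 11, 13, 16, 24, 26, 35, 37
The smallest element is 1.

1


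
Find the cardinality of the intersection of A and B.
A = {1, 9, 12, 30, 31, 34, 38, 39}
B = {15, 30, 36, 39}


Set A = {1, 9, 12, 30, 31, 34, 38, 39}
Set B = {15, 30, 36, 39}
A ∩ B = {30, 39}
|A ∩ B| = 2

2


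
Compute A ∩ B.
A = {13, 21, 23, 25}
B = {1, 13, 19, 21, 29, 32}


Set A = {13, 21, 23, 25}
Set B = {1, 13, 19, 21, 29, 32}
A ∩ B includes only elements in both sets.
Check each element of A against B:
13 ✓, 21 ✓, 23 ✗, 25 ✗
A ∩ B = {13, 21}

{13, 21}


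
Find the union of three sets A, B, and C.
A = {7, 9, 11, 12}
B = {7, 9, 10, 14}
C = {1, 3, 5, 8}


Set A = {7, 9, 11, 12}
Set B = {7, 9, 10, 14}
Set C = {1, 3, 5, 8}
First, A ∪ B = {7, 9, 10, 11, 12, 14}
Then, (A ∪ B) ∪ C = {1, 3, 5, 7, 8, 9, 10, 11, 12, 14}

{1, 3, 5, 7, 8, 9, 10, 11, 12, 14}


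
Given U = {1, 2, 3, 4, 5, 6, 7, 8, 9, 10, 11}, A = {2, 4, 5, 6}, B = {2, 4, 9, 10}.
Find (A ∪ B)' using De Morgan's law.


U = {1, 2, 3, 4, 5, 6, 7, 8, 9, 10, 11}
A = {2, 4, 5, 6}, B = {2, 4, 9, 10}
A ∪ B = {2, 4, 5, 6, 9, 10}
(A ∪ B)' = U \ (A ∪ B) = {1, 3, 7, 8, 11}
Verification via A' ∩ B': A' = {1, 3, 7, 8, 9, 10, 11}, B' = {1, 3, 5, 6, 7, 8, 11}
A' ∩ B' = {1, 3, 7, 8, 11} ✓

{1, 3, 7, 8, 11}


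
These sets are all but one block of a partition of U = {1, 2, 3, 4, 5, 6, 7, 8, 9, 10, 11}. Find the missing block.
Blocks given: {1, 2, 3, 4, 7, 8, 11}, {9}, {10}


U = {1, 2, 3, 4, 5, 6, 7, 8, 9, 10, 11}
Shown blocks: {1, 2, 3, 4, 7, 8, 11}, {9}, {10}
A partition's blocks are pairwise disjoint and cover U, so the missing block = U \ (union of shown blocks).
Union of shown blocks: {1, 2, 3, 4, 7, 8, 9, 10, 11}
Missing block = U \ (union) = {5, 6}

{5, 6}


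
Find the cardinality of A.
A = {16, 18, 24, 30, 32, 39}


Set A = {16, 18, 24, 30, 32, 39}
Listing elements: 16, 18, 24, 30, 32, 39
Counting: 6 elements
|A| = 6

6


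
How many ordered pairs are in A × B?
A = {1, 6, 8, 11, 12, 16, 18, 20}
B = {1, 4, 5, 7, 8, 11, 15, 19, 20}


Set A = {1, 6, 8, 11, 12, 16, 18, 20} has 8 elements.
Set B = {1, 4, 5, 7, 8, 11, 15, 19, 20} has 9 elements.
|A × B| = |A| × |B| = 8 × 9 = 72

72


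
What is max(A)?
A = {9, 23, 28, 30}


Set A = {9, 23, 28, 30}
Elements in ascending order: 9, 23, 28, 30
The largest element is 30.

30


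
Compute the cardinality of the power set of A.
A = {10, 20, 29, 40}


Set A = {10, 20, 29, 40}
|A| = 4
The power set P(A) contains all subsets of A.
|P(A)| = 2^|A| = 2^4 = 16

16


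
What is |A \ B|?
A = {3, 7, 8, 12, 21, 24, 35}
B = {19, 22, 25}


Set A = {3, 7, 8, 12, 21, 24, 35}
Set B = {19, 22, 25}
A \ B = {3, 7, 8, 12, 21, 24, 35}
|A \ B| = 7

7


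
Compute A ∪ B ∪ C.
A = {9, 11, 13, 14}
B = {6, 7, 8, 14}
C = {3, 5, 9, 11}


Set A = {9, 11, 13, 14}
Set B = {6, 7, 8, 14}
Set C = {3, 5, 9, 11}
First, A ∪ B = {6, 7, 8, 9, 11, 13, 14}
Then, (A ∪ B) ∪ C = {3, 5, 6, 7, 8, 9, 11, 13, 14}

{3, 5, 6, 7, 8, 9, 11, 13, 14}


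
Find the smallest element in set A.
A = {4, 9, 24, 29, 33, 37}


Set A = {4, 9, 24, 29, 33, 37}
Elements in ascending order: 4, 9, 24, 29, 33, 37
The smallest element is 4.

4


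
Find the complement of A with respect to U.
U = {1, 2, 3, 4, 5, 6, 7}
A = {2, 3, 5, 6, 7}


Universal set U = {1, 2, 3, 4, 5, 6, 7}
Set A = {2, 3, 5, 6, 7}
A' = U \ A = elements in U but not in A
Checking each element of U:
1 (not in A, include), 2 (in A, exclude), 3 (in A, exclude), 4 (not in A, include), 5 (in A, exclude), 6 (in A, exclude), 7 (in A, exclude)
A' = {1, 4}

{1, 4}


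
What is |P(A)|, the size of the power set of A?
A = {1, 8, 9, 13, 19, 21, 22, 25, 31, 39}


Set A = {1, 8, 9, 13, 19, 21, 22, 25, 31, 39}
|A| = 10
The power set P(A) contains all subsets of A.
|P(A)| = 2^|A| = 2^10 = 1024

1024


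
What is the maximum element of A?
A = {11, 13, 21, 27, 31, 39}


Set A = {11, 13, 21, 27, 31, 39}
Elements in ascending order: 11, 13, 21, 27, 31, 39
The largest element is 39.

39


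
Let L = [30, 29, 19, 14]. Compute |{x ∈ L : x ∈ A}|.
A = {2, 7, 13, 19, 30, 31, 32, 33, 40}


Set A = {2, 7, 13, 19, 30, 31, 32, 33, 40}
Candidates: [30, 29, 19, 14]
Check each candidate:
30 ∈ A, 29 ∉ A, 19 ∈ A, 14 ∉ A
Count of candidates in A: 2

2


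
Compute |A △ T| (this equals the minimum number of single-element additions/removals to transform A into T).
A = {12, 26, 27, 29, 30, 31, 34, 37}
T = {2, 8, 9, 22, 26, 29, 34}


Set A = {12, 26, 27, 29, 30, 31, 34, 37}
Set T = {2, 8, 9, 22, 26, 29, 34}
Elements to remove from A (in A, not in T): {12, 27, 30, 31, 37} → 5 removals
Elements to add to A (in T, not in A): {2, 8, 9, 22} → 4 additions
Total edits = 5 + 4 = 9

9


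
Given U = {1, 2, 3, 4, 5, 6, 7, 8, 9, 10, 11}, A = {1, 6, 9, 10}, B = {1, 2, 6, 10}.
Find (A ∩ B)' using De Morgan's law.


U = {1, 2, 3, 4, 5, 6, 7, 8, 9, 10, 11}
A = {1, 6, 9, 10}, B = {1, 2, 6, 10}
A ∩ B = {1, 6, 10}
(A ∩ B)' = U \ (A ∩ B) = {2, 3, 4, 5, 7, 8, 9, 11}
Verification via A' ∪ B': A' = {2, 3, 4, 5, 7, 8, 11}, B' = {3, 4, 5, 7, 8, 9, 11}
A' ∪ B' = {2, 3, 4, 5, 7, 8, 9, 11} ✓

{2, 3, 4, 5, 7, 8, 9, 11}


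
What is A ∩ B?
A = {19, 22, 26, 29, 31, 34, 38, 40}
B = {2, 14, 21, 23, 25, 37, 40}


Set A = {19, 22, 26, 29, 31, 34, 38, 40}
Set B = {2, 14, 21, 23, 25, 37, 40}
A ∩ B includes only elements in both sets.
Check each element of A against B:
19 ✗, 22 ✗, 26 ✗, 29 ✗, 31 ✗, 34 ✗, 38 ✗, 40 ✓
A ∩ B = {40}

{40}


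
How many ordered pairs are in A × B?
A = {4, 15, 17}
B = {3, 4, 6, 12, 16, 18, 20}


Set A = {4, 15, 17} has 3 elements.
Set B = {3, 4, 6, 12, 16, 18, 20} has 7 elements.
|A × B| = |A| × |B| = 3 × 7 = 21

21


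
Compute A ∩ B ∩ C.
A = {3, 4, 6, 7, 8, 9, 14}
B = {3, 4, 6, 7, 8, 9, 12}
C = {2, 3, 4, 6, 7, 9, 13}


Set A = {3, 4, 6, 7, 8, 9, 14}
Set B = {3, 4, 6, 7, 8, 9, 12}
Set C = {2, 3, 4, 6, 7, 9, 13}
First, A ∩ B = {3, 4, 6, 7, 8, 9}
Then, (A ∩ B) ∩ C = {3, 4, 6, 7, 9}

{3, 4, 6, 7, 9}


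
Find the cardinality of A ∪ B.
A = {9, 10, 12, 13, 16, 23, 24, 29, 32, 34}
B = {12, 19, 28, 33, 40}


Set A = {9, 10, 12, 13, 16, 23, 24, 29, 32, 34}, |A| = 10
Set B = {12, 19, 28, 33, 40}, |B| = 5
A ∩ B = {12}, |A ∩ B| = 1
|A ∪ B| = |A| + |B| - |A ∩ B| = 10 + 5 - 1 = 14

14


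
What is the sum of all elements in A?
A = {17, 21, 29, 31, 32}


Set A = {17, 21, 29, 31, 32}
Sum = 17 + 21 + 29 + 31 + 32 = 130

130


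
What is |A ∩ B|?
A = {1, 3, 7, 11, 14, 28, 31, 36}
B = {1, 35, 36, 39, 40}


Set A = {1, 3, 7, 11, 14, 28, 31, 36}
Set B = {1, 35, 36, 39, 40}
A ∩ B = {1, 36}
|A ∩ B| = 2

2


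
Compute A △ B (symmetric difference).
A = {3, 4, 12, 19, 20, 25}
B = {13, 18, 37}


Set A = {3, 4, 12, 19, 20, 25}
Set B = {13, 18, 37}
A △ B = (A \ B) ∪ (B \ A)
Elements in A but not B: {3, 4, 12, 19, 20, 25}
Elements in B but not A: {13, 18, 37}
A △ B = {3, 4, 12, 13, 18, 19, 20, 25, 37}

{3, 4, 12, 13, 18, 19, 20, 25, 37}


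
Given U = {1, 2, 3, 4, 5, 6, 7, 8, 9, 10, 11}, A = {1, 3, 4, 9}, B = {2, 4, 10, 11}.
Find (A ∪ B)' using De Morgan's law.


U = {1, 2, 3, 4, 5, 6, 7, 8, 9, 10, 11}
A = {1, 3, 4, 9}, B = {2, 4, 10, 11}
A ∪ B = {1, 2, 3, 4, 9, 10, 11}
(A ∪ B)' = U \ (A ∪ B) = {5, 6, 7, 8}
Verification via A' ∩ B': A' = {2, 5, 6, 7, 8, 10, 11}, B' = {1, 3, 5, 6, 7, 8, 9}
A' ∩ B' = {5, 6, 7, 8} ✓

{5, 6, 7, 8}


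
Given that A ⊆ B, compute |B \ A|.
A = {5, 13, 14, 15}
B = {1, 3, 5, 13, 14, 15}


Set A = {5, 13, 14, 15}, |A| = 4
Set B = {1, 3, 5, 13, 14, 15}, |B| = 6
Since A ⊆ B: B \ A = {1, 3}
|B| - |A| = 6 - 4 = 2

2


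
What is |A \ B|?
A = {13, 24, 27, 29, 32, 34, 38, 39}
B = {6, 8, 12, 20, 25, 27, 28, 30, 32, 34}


Set A = {13, 24, 27, 29, 32, 34, 38, 39}
Set B = {6, 8, 12, 20, 25, 27, 28, 30, 32, 34}
A \ B = {13, 24, 29, 38, 39}
|A \ B| = 5

5


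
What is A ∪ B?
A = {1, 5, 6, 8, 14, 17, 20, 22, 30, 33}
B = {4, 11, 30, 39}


Set A = {1, 5, 6, 8, 14, 17, 20, 22, 30, 33}
Set B = {4, 11, 30, 39}
A ∪ B includes all elements in either set.
Elements from A: {1, 5, 6, 8, 14, 17, 20, 22, 30, 33}
Elements from B not already included: {4, 11, 39}
A ∪ B = {1, 4, 5, 6, 8, 11, 14, 17, 20, 22, 30, 33, 39}

{1, 4, 5, 6, 8, 11, 14, 17, 20, 22, 30, 33, 39}


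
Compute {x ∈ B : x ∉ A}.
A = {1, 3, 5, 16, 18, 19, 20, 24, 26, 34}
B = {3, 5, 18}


Set A = {1, 3, 5, 16, 18, 19, 20, 24, 26, 34}
Set B = {3, 5, 18}
Check each element of B against A:
3 ∈ A, 5 ∈ A, 18 ∈ A
Elements of B not in A: {}

{}


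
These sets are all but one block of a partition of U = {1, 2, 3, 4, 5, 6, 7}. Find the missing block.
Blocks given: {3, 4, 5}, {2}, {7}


U = {1, 2, 3, 4, 5, 6, 7}
Shown blocks: {3, 4, 5}, {2}, {7}
A partition's blocks are pairwise disjoint and cover U, so the missing block = U \ (union of shown blocks).
Union of shown blocks: {2, 3, 4, 5, 7}
Missing block = U \ (union) = {1, 6}

{1, 6}


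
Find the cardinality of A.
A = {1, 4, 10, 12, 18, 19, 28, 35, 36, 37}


Set A = {1, 4, 10, 12, 18, 19, 28, 35, 36, 37}
Listing elements: 1, 4, 10, 12, 18, 19, 28, 35, 36, 37
Counting: 10 elements
|A| = 10

10


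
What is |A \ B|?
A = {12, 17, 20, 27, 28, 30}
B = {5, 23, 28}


Set A = {12, 17, 20, 27, 28, 30}
Set B = {5, 23, 28}
A \ B = {12, 17, 20, 27, 30}
|A \ B| = 5

5


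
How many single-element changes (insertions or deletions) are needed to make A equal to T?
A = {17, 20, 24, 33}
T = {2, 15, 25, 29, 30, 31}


Set A = {17, 20, 24, 33}
Set T = {2, 15, 25, 29, 30, 31}
Elements to remove from A (in A, not in T): {17, 20, 24, 33} → 4 removals
Elements to add to A (in T, not in A): {2, 15, 25, 29, 30, 31} → 6 additions
Total edits = 4 + 6 = 10

10


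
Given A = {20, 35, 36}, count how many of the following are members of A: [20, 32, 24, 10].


Set A = {20, 35, 36}
Candidates: [20, 32, 24, 10]
Check each candidate:
20 ∈ A, 32 ∉ A, 24 ∉ A, 10 ∉ A
Count of candidates in A: 1

1


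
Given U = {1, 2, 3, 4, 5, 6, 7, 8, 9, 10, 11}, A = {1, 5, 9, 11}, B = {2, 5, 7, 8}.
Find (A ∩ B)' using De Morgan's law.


U = {1, 2, 3, 4, 5, 6, 7, 8, 9, 10, 11}
A = {1, 5, 9, 11}, B = {2, 5, 7, 8}
A ∩ B = {5}
(A ∩ B)' = U \ (A ∩ B) = {1, 2, 3, 4, 6, 7, 8, 9, 10, 11}
Verification via A' ∪ B': A' = {2, 3, 4, 6, 7, 8, 10}, B' = {1, 3, 4, 6, 9, 10, 11}
A' ∪ B' = {1, 2, 3, 4, 6, 7, 8, 9, 10, 11} ✓

{1, 2, 3, 4, 6, 7, 8, 9, 10, 11}


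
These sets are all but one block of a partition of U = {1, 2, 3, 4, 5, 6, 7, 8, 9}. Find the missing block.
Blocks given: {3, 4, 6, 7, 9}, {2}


U = {1, 2, 3, 4, 5, 6, 7, 8, 9}
Shown blocks: {3, 4, 6, 7, 9}, {2}
A partition's blocks are pairwise disjoint and cover U, so the missing block = U \ (union of shown blocks).
Union of shown blocks: {2, 3, 4, 6, 7, 9}
Missing block = U \ (union) = {1, 5, 8}

{1, 5, 8}


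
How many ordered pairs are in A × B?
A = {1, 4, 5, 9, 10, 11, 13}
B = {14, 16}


Set A = {1, 4, 5, 9, 10, 11, 13} has 7 elements.
Set B = {14, 16} has 2 elements.
|A × B| = |A| × |B| = 7 × 2 = 14

14


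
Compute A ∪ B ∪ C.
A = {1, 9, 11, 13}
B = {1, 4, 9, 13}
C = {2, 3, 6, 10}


Set A = {1, 9, 11, 13}
Set B = {1, 4, 9, 13}
Set C = {2, 3, 6, 10}
First, A ∪ B = {1, 4, 9, 11, 13}
Then, (A ∪ B) ∪ C = {1, 2, 3, 4, 6, 9, 10, 11, 13}

{1, 2, 3, 4, 6, 9, 10, 11, 13}


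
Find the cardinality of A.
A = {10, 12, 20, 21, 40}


Set A = {10, 12, 20, 21, 40}
Listing elements: 10, 12, 20, 21, 40
Counting: 5 elements
|A| = 5

5


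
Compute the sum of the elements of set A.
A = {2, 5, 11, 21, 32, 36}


Set A = {2, 5, 11, 21, 32, 36}
Sum = 2 + 5 + 11 + 21 + 32 + 36 = 107

107


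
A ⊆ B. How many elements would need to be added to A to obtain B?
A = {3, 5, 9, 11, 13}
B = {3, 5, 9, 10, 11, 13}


Set A = {3, 5, 9, 11, 13}, |A| = 5
Set B = {3, 5, 9, 10, 11, 13}, |B| = 6
Since A ⊆ B: B \ A = {10}
|B| - |A| = 6 - 5 = 1

1


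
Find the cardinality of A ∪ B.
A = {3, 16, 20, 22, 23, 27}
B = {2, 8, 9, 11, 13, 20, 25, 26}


Set A = {3, 16, 20, 22, 23, 27}, |A| = 6
Set B = {2, 8, 9, 11, 13, 20, 25, 26}, |B| = 8
A ∩ B = {20}, |A ∩ B| = 1
|A ∪ B| = |A| + |B| - |A ∩ B| = 6 + 8 - 1 = 13

13


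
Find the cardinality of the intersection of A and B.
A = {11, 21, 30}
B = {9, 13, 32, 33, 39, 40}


Set A = {11, 21, 30}
Set B = {9, 13, 32, 33, 39, 40}
A ∩ B = {}
|A ∩ B| = 0

0


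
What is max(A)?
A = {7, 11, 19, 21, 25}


Set A = {7, 11, 19, 21, 25}
Elements in ascending order: 7, 11, 19, 21, 25
The largest element is 25.

25


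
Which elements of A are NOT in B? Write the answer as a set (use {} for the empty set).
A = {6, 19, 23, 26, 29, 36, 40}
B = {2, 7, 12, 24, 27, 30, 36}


Set A = {6, 19, 23, 26, 29, 36, 40}
Set B = {2, 7, 12, 24, 27, 30, 36}
Check each element of A against B:
6 ∉ B (include), 19 ∉ B (include), 23 ∉ B (include), 26 ∉ B (include), 29 ∉ B (include), 36 ∈ B, 40 ∉ B (include)
Elements of A not in B: {6, 19, 23, 26, 29, 40}

{6, 19, 23, 26, 29, 40}


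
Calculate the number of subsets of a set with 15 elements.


The set has 15 elements.
The power set contains all possible subsets.
|P(A)| = 2^|A| = 2^15 = 32768

32768


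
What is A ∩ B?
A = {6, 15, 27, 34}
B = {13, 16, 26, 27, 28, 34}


Set A = {6, 15, 27, 34}
Set B = {13, 16, 26, 27, 28, 34}
A ∩ B includes only elements in both sets.
Check each element of A against B:
6 ✗, 15 ✗, 27 ✓, 34 ✓
A ∩ B = {27, 34}

{27, 34}


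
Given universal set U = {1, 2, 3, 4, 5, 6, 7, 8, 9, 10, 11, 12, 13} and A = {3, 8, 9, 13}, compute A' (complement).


Universal set U = {1, 2, 3, 4, 5, 6, 7, 8, 9, 10, 11, 12, 13}
Set A = {3, 8, 9, 13}
A' = U \ A = elements in U but not in A
Checking each element of U:
1 (not in A, include), 2 (not in A, include), 3 (in A, exclude), 4 (not in A, include), 5 (not in A, include), 6 (not in A, include), 7 (not in A, include), 8 (in A, exclude), 9 (in A, exclude), 10 (not in A, include), 11 (not in A, include), 12 (not in A, include), 13 (in A, exclude)
A' = {1, 2, 4, 5, 6, 7, 10, 11, 12}

{1, 2, 4, 5, 6, 7, 10, 11, 12}


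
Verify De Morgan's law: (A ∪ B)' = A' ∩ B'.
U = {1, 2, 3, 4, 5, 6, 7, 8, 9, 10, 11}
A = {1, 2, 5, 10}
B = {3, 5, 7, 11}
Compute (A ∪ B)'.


U = {1, 2, 3, 4, 5, 6, 7, 8, 9, 10, 11}
A = {1, 2, 5, 10}, B = {3, 5, 7, 11}
A ∪ B = {1, 2, 3, 5, 7, 10, 11}
(A ∪ B)' = U \ (A ∪ B) = {4, 6, 8, 9}
Verification via A' ∩ B': A' = {3, 4, 6, 7, 8, 9, 11}, B' = {1, 2, 4, 6, 8, 9, 10}
A' ∩ B' = {4, 6, 8, 9} ✓

{4, 6, 8, 9}


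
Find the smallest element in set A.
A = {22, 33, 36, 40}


Set A = {22, 33, 36, 40}
Elements in ascending order: 22, 33, 36, 40
The smallest element is 22.

22


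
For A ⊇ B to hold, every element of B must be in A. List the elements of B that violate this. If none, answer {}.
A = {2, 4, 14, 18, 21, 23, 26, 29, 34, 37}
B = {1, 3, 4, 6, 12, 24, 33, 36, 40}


Set A = {2, 4, 14, 18, 21, 23, 26, 29, 34, 37}
Set B = {1, 3, 4, 6, 12, 24, 33, 36, 40}
Check each element of B against A:
1 ∉ A (include), 3 ∉ A (include), 4 ∈ A, 6 ∉ A (include), 12 ∉ A (include), 24 ∉ A (include), 33 ∉ A (include), 36 ∉ A (include), 40 ∉ A (include)
Elements of B not in A: {1, 3, 6, 12, 24, 33, 36, 40}

{1, 3, 6, 12, 24, 33, 36, 40}


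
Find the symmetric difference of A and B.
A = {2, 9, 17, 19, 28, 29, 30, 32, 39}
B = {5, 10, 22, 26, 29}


Set A = {2, 9, 17, 19, 28, 29, 30, 32, 39}
Set B = {5, 10, 22, 26, 29}
A △ B = (A \ B) ∪ (B \ A)
Elements in A but not B: {2, 9, 17, 19, 28, 30, 32, 39}
Elements in B but not A: {5, 10, 22, 26}
A △ B = {2, 5, 9, 10, 17, 19, 22, 26, 28, 30, 32, 39}

{2, 5, 9, 10, 17, 19, 22, 26, 28, 30, 32, 39}


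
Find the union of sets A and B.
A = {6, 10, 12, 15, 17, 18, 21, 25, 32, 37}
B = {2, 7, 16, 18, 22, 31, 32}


Set A = {6, 10, 12, 15, 17, 18, 21, 25, 32, 37}
Set B = {2, 7, 16, 18, 22, 31, 32}
A ∪ B includes all elements in either set.
Elements from A: {6, 10, 12, 15, 17, 18, 21, 25, 32, 37}
Elements from B not already included: {2, 7, 16, 22, 31}
A ∪ B = {2, 6, 7, 10, 12, 15, 16, 17, 18, 21, 22, 25, 31, 32, 37}

{2, 6, 7, 10, 12, 15, 16, 17, 18, 21, 22, 25, 31, 32, 37}


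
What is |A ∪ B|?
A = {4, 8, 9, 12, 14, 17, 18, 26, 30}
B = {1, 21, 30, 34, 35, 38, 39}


Set A = {4, 8, 9, 12, 14, 17, 18, 26, 30}, |A| = 9
Set B = {1, 21, 30, 34, 35, 38, 39}, |B| = 7
A ∩ B = {30}, |A ∩ B| = 1
|A ∪ B| = |A| + |B| - |A ∩ B| = 9 + 7 - 1 = 15

15


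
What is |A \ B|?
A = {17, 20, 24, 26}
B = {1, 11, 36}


Set A = {17, 20, 24, 26}
Set B = {1, 11, 36}
A \ B = {17, 20, 24, 26}
|A \ B| = 4

4


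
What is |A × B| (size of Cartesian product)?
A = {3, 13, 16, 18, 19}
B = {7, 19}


Set A = {3, 13, 16, 18, 19} has 5 elements.
Set B = {7, 19} has 2 elements.
|A × B| = |A| × |B| = 5 × 2 = 10

10


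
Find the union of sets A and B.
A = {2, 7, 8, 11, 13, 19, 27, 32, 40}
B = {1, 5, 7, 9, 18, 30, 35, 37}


Set A = {2, 7, 8, 11, 13, 19, 27, 32, 40}
Set B = {1, 5, 7, 9, 18, 30, 35, 37}
A ∪ B includes all elements in either set.
Elements from A: {2, 7, 8, 11, 13, 19, 27, 32, 40}
Elements from B not already included: {1, 5, 9, 18, 30, 35, 37}
A ∪ B = {1, 2, 5, 7, 8, 9, 11, 13, 18, 19, 27, 30, 32, 35, 37, 40}

{1, 2, 5, 7, 8, 9, 11, 13, 18, 19, 27, 30, 32, 35, 37, 40}


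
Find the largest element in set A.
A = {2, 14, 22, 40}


Set A = {2, 14, 22, 40}
Elements in ascending order: 2, 14, 22, 40
The largest element is 40.

40


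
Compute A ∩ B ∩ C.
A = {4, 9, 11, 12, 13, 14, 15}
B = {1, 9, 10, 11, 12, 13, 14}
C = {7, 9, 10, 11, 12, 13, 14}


Set A = {4, 9, 11, 12, 13, 14, 15}
Set B = {1, 9, 10, 11, 12, 13, 14}
Set C = {7, 9, 10, 11, 12, 13, 14}
First, A ∩ B = {9, 11, 12, 13, 14}
Then, (A ∩ B) ∩ C = {9, 11, 12, 13, 14}

{9, 11, 12, 13, 14}


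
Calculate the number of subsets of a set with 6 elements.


The set has 6 elements.
The power set contains all possible subsets.
|P(A)| = 2^|A| = 2^6 = 64

64


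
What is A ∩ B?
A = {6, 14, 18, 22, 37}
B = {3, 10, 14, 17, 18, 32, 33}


Set A = {6, 14, 18, 22, 37}
Set B = {3, 10, 14, 17, 18, 32, 33}
A ∩ B includes only elements in both sets.
Check each element of A against B:
6 ✗, 14 ✓, 18 ✓, 22 ✗, 37 ✗
A ∩ B = {14, 18}

{14, 18}


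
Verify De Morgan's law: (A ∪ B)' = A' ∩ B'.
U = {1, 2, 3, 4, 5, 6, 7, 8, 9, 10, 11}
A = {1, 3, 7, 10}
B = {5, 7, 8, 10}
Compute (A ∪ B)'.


U = {1, 2, 3, 4, 5, 6, 7, 8, 9, 10, 11}
A = {1, 3, 7, 10}, B = {5, 7, 8, 10}
A ∪ B = {1, 3, 5, 7, 8, 10}
(A ∪ B)' = U \ (A ∪ B) = {2, 4, 6, 9, 11}
Verification via A' ∩ B': A' = {2, 4, 5, 6, 8, 9, 11}, B' = {1, 2, 3, 4, 6, 9, 11}
A' ∩ B' = {2, 4, 6, 9, 11} ✓

{2, 4, 6, 9, 11}


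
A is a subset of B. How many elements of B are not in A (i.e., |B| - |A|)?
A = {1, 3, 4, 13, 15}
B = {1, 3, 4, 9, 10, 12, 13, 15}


Set A = {1, 3, 4, 13, 15}, |A| = 5
Set B = {1, 3, 4, 9, 10, 12, 13, 15}, |B| = 8
Since A ⊆ B: B \ A = {9, 10, 12}
|B| - |A| = 8 - 5 = 3

3


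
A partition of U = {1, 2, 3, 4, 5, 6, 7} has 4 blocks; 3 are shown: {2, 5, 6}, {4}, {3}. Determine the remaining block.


U = {1, 2, 3, 4, 5, 6, 7}
Shown blocks: {2, 5, 6}, {4}, {3}
A partition's blocks are pairwise disjoint and cover U, so the missing block = U \ (union of shown blocks).
Union of shown blocks: {2, 3, 4, 5, 6}
Missing block = U \ (union) = {1, 7}

{1, 7}


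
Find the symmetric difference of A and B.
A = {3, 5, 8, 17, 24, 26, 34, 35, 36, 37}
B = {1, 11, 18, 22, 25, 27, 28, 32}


Set A = {3, 5, 8, 17, 24, 26, 34, 35, 36, 37}
Set B = {1, 11, 18, 22, 25, 27, 28, 32}
A △ B = (A \ B) ∪ (B \ A)
Elements in A but not B: {3, 5, 8, 17, 24, 26, 34, 35, 36, 37}
Elements in B but not A: {1, 11, 18, 22, 25, 27, 28, 32}
A △ B = {1, 3, 5, 8, 11, 17, 18, 22, 24, 25, 26, 27, 28, 32, 34, 35, 36, 37}

{1, 3, 5, 8, 11, 17, 18, 22, 24, 25, 26, 27, 28, 32, 34, 35, 36, 37}


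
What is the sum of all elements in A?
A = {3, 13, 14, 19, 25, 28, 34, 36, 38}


Set A = {3, 13, 14, 19, 25, 28, 34, 36, 38}
Sum = 3 + 13 + 14 + 19 + 25 + 28 + 34 + 36 + 38 = 210

210


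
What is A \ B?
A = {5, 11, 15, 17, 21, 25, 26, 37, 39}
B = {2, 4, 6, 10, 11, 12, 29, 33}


Set A = {5, 11, 15, 17, 21, 25, 26, 37, 39}
Set B = {2, 4, 6, 10, 11, 12, 29, 33}
A \ B includes elements in A that are not in B.
Check each element of A:
5 (not in B, keep), 11 (in B, remove), 15 (not in B, keep), 17 (not in B, keep), 21 (not in B, keep), 25 (not in B, keep), 26 (not in B, keep), 37 (not in B, keep), 39 (not in B, keep)
A \ B = {5, 15, 17, 21, 25, 26, 37, 39}

{5, 15, 17, 21, 25, 26, 37, 39}


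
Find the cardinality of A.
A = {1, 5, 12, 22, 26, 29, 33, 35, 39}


Set A = {1, 5, 12, 22, 26, 29, 33, 35, 39}
Listing elements: 1, 5, 12, 22, 26, 29, 33, 35, 39
Counting: 9 elements
|A| = 9

9


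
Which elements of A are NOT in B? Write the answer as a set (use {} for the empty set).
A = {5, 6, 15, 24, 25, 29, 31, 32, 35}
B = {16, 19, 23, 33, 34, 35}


Set A = {5, 6, 15, 24, 25, 29, 31, 32, 35}
Set B = {16, 19, 23, 33, 34, 35}
Check each element of A against B:
5 ∉ B (include), 6 ∉ B (include), 15 ∉ B (include), 24 ∉ B (include), 25 ∉ B (include), 29 ∉ B (include), 31 ∉ B (include), 32 ∉ B (include), 35 ∈ B
Elements of A not in B: {5, 6, 15, 24, 25, 29, 31, 32}

{5, 6, 15, 24, 25, 29, 31, 32}


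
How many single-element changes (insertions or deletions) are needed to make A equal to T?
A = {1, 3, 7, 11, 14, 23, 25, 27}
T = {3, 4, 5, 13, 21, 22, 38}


Set A = {1, 3, 7, 11, 14, 23, 25, 27}
Set T = {3, 4, 5, 13, 21, 22, 38}
Elements to remove from A (in A, not in T): {1, 7, 11, 14, 23, 25, 27} → 7 removals
Elements to add to A (in T, not in A): {4, 5, 13, 21, 22, 38} → 6 additions
Total edits = 7 + 6 = 13

13


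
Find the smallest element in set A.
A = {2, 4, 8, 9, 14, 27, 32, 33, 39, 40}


Set A = {2, 4, 8, 9, 14, 27, 32, 33, 39, 40}
Elements in ascending order: 2, 4, 8, 9, 14, 27, 32, 33, 39, 40
The smallest element is 2.

2


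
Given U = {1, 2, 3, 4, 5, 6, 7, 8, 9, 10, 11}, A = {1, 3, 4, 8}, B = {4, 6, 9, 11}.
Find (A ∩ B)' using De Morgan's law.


U = {1, 2, 3, 4, 5, 6, 7, 8, 9, 10, 11}
A = {1, 3, 4, 8}, B = {4, 6, 9, 11}
A ∩ B = {4}
(A ∩ B)' = U \ (A ∩ B) = {1, 2, 3, 5, 6, 7, 8, 9, 10, 11}
Verification via A' ∪ B': A' = {2, 5, 6, 7, 9, 10, 11}, B' = {1, 2, 3, 5, 7, 8, 10}
A' ∪ B' = {1, 2, 3, 5, 6, 7, 8, 9, 10, 11} ✓

{1, 2, 3, 5, 6, 7, 8, 9, 10, 11}


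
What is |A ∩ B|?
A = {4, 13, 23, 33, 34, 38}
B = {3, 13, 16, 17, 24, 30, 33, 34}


Set A = {4, 13, 23, 33, 34, 38}
Set B = {3, 13, 16, 17, 24, 30, 33, 34}
A ∩ B = {13, 33, 34}
|A ∩ B| = 3

3


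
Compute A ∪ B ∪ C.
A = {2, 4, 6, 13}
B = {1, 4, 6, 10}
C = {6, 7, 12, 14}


Set A = {2, 4, 6, 13}
Set B = {1, 4, 6, 10}
Set C = {6, 7, 12, 14}
First, A ∪ B = {1, 2, 4, 6, 10, 13}
Then, (A ∪ B) ∪ C = {1, 2, 4, 6, 7, 10, 12, 13, 14}

{1, 2, 4, 6, 7, 10, 12, 13, 14}


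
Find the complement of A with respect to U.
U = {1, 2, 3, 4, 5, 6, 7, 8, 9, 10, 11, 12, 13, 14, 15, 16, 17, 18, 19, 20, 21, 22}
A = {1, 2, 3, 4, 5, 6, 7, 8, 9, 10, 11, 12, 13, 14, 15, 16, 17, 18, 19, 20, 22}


Universal set U = {1, 2, 3, 4, 5, 6, 7, 8, 9, 10, 11, 12, 13, 14, 15, 16, 17, 18, 19, 20, 21, 22}
Set A = {1, 2, 3, 4, 5, 6, 7, 8, 9, 10, 11, 12, 13, 14, 15, 16, 17, 18, 19, 20, 22}
A' = U \ A = elements in U but not in A
Checking each element of U:
1 (in A, exclude), 2 (in A, exclude), 3 (in A, exclude), 4 (in A, exclude), 5 (in A, exclude), 6 (in A, exclude), 7 (in A, exclude), 8 (in A, exclude), 9 (in A, exclude), 10 (in A, exclude), 11 (in A, exclude), 12 (in A, exclude), 13 (in A, exclude), 14 (in A, exclude), 15 (in A, exclude), 16 (in A, exclude), 17 (in A, exclude), 18 (in A, exclude), 19 (in A, exclude), 20 (in A, exclude), 21 (not in A, include), 22 (in A, exclude)
A' = {21}

{21}


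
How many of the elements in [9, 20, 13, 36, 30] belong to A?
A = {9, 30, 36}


Set A = {9, 30, 36}
Candidates: [9, 20, 13, 36, 30]
Check each candidate:
9 ∈ A, 20 ∉ A, 13 ∉ A, 36 ∈ A, 30 ∈ A
Count of candidates in A: 3

3


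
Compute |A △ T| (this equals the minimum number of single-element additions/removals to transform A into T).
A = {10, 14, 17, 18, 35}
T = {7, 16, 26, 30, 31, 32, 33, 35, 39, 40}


Set A = {10, 14, 17, 18, 35}
Set T = {7, 16, 26, 30, 31, 32, 33, 35, 39, 40}
Elements to remove from A (in A, not in T): {10, 14, 17, 18} → 4 removals
Elements to add to A (in T, not in A): {7, 16, 26, 30, 31, 32, 33, 39, 40} → 9 additions
Total edits = 4 + 9 = 13

13


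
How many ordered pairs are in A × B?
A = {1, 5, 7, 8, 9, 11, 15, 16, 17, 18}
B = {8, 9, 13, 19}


Set A = {1, 5, 7, 8, 9, 11, 15, 16, 17, 18} has 10 elements.
Set B = {8, 9, 13, 19} has 4 elements.
|A × B| = |A| × |B| = 10 × 4 = 40

40


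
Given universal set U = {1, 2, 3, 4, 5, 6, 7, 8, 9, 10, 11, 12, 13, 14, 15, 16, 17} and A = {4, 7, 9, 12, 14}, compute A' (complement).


Universal set U = {1, 2, 3, 4, 5, 6, 7, 8, 9, 10, 11, 12, 13, 14, 15, 16, 17}
Set A = {4, 7, 9, 12, 14}
A' = U \ A = elements in U but not in A
Checking each element of U:
1 (not in A, include), 2 (not in A, include), 3 (not in A, include), 4 (in A, exclude), 5 (not in A, include), 6 (not in A, include), 7 (in A, exclude), 8 (not in A, include), 9 (in A, exclude), 10 (not in A, include), 11 (not in A, include), 12 (in A, exclude), 13 (not in A, include), 14 (in A, exclude), 15 (not in A, include), 16 (not in A, include), 17 (not in A, include)
A' = {1, 2, 3, 5, 6, 8, 10, 11, 13, 15, 16, 17}

{1, 2, 3, 5, 6, 8, 10, 11, 13, 15, 16, 17}


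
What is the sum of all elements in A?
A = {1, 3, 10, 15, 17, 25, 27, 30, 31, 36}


Set A = {1, 3, 10, 15, 17, 25, 27, 30, 31, 36}
Sum = 1 + 3 + 10 + 15 + 17 + 25 + 27 + 30 + 31 + 36 = 195

195


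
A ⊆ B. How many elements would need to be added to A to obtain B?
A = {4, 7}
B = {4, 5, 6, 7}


Set A = {4, 7}, |A| = 2
Set B = {4, 5, 6, 7}, |B| = 4
Since A ⊆ B: B \ A = {5, 6}
|B| - |A| = 4 - 2 = 2

2


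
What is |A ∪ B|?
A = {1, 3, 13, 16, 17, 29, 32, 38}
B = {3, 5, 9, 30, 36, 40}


Set A = {1, 3, 13, 16, 17, 29, 32, 38}, |A| = 8
Set B = {3, 5, 9, 30, 36, 40}, |B| = 6
A ∩ B = {3}, |A ∩ B| = 1
|A ∪ B| = |A| + |B| - |A ∩ B| = 8 + 6 - 1 = 13

13


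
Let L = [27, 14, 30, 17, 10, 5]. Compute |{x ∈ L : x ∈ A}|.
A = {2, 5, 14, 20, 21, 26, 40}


Set A = {2, 5, 14, 20, 21, 26, 40}
Candidates: [27, 14, 30, 17, 10, 5]
Check each candidate:
27 ∉ A, 14 ∈ A, 30 ∉ A, 17 ∉ A, 10 ∉ A, 5 ∈ A
Count of candidates in A: 2

2


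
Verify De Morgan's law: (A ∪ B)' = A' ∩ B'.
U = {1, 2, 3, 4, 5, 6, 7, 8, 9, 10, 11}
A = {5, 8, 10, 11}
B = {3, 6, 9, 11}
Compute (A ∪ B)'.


U = {1, 2, 3, 4, 5, 6, 7, 8, 9, 10, 11}
A = {5, 8, 10, 11}, B = {3, 6, 9, 11}
A ∪ B = {3, 5, 6, 8, 9, 10, 11}
(A ∪ B)' = U \ (A ∪ B) = {1, 2, 4, 7}
Verification via A' ∩ B': A' = {1, 2, 3, 4, 6, 7, 9}, B' = {1, 2, 4, 5, 7, 8, 10}
A' ∩ B' = {1, 2, 4, 7} ✓

{1, 2, 4, 7}


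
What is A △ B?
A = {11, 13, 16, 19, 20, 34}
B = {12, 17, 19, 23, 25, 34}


Set A = {11, 13, 16, 19, 20, 34}
Set B = {12, 17, 19, 23, 25, 34}
A △ B = (A \ B) ∪ (B \ A)
Elements in A but not B: {11, 13, 16, 20}
Elements in B but not A: {12, 17, 23, 25}
A △ B = {11, 12, 13, 16, 17, 20, 23, 25}

{11, 12, 13, 16, 17, 20, 23, 25}


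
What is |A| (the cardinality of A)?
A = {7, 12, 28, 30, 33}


Set A = {7, 12, 28, 30, 33}
Listing elements: 7, 12, 28, 30, 33
Counting: 5 elements
|A| = 5

5


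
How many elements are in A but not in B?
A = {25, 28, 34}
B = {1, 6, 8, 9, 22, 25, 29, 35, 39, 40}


Set A = {25, 28, 34}
Set B = {1, 6, 8, 9, 22, 25, 29, 35, 39, 40}
A \ B = {28, 34}
|A \ B| = 2

2


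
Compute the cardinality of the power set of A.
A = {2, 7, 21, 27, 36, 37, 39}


Set A = {2, 7, 21, 27, 36, 37, 39}
|A| = 7
The power set P(A) contains all subsets of A.
|P(A)| = 2^|A| = 2^7 = 128

128


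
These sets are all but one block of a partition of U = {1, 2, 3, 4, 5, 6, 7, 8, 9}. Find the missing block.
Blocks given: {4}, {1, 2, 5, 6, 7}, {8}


U = {1, 2, 3, 4, 5, 6, 7, 8, 9}
Shown blocks: {4}, {1, 2, 5, 6, 7}, {8}
A partition's blocks are pairwise disjoint and cover U, so the missing block = U \ (union of shown blocks).
Union of shown blocks: {1, 2, 4, 5, 6, 7, 8}
Missing block = U \ (union) = {3, 9}

{3, 9}


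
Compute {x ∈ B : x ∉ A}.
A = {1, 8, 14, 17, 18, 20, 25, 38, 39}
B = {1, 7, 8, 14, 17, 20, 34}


Set A = {1, 8, 14, 17, 18, 20, 25, 38, 39}
Set B = {1, 7, 8, 14, 17, 20, 34}
Check each element of B against A:
1 ∈ A, 7 ∉ A (include), 8 ∈ A, 14 ∈ A, 17 ∈ A, 20 ∈ A, 34 ∉ A (include)
Elements of B not in A: {7, 34}

{7, 34}


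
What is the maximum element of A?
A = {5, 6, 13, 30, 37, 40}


Set A = {5, 6, 13, 30, 37, 40}
Elements in ascending order: 5, 6, 13, 30, 37, 40
The largest element is 40.

40


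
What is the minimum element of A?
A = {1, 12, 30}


Set A = {1, 12, 30}
Elements in ascending order: 1, 12, 30
The smallest element is 1.

1


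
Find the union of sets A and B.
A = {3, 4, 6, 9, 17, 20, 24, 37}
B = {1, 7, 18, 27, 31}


Set A = {3, 4, 6, 9, 17, 20, 24, 37}
Set B = {1, 7, 18, 27, 31}
A ∪ B includes all elements in either set.
Elements from A: {3, 4, 6, 9, 17, 20, 24, 37}
Elements from B not already included: {1, 7, 18, 27, 31}
A ∪ B = {1, 3, 4, 6, 7, 9, 17, 18, 20, 24, 27, 31, 37}

{1, 3, 4, 6, 7, 9, 17, 18, 20, 24, 27, 31, 37}


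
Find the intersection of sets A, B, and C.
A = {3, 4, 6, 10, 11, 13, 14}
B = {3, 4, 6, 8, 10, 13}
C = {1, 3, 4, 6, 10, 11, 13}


Set A = {3, 4, 6, 10, 11, 13, 14}
Set B = {3, 4, 6, 8, 10, 13}
Set C = {1, 3, 4, 6, 10, 11, 13}
First, A ∩ B = {3, 4, 6, 10, 13}
Then, (A ∩ B) ∩ C = {3, 4, 6, 10, 13}

{3, 4, 6, 10, 13}


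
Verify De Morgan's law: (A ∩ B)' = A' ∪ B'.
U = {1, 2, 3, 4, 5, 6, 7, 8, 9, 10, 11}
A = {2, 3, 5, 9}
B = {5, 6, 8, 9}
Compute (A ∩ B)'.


U = {1, 2, 3, 4, 5, 6, 7, 8, 9, 10, 11}
A = {2, 3, 5, 9}, B = {5, 6, 8, 9}
A ∩ B = {5, 9}
(A ∩ B)' = U \ (A ∩ B) = {1, 2, 3, 4, 6, 7, 8, 10, 11}
Verification via A' ∪ B': A' = {1, 4, 6, 7, 8, 10, 11}, B' = {1, 2, 3, 4, 7, 10, 11}
A' ∪ B' = {1, 2, 3, 4, 6, 7, 8, 10, 11} ✓

{1, 2, 3, 4, 6, 7, 8, 10, 11}


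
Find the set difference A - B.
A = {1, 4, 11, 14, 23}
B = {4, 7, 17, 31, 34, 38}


Set A = {1, 4, 11, 14, 23}
Set B = {4, 7, 17, 31, 34, 38}
A \ B includes elements in A that are not in B.
Check each element of A:
1 (not in B, keep), 4 (in B, remove), 11 (not in B, keep), 14 (not in B, keep), 23 (not in B, keep)
A \ B = {1, 11, 14, 23}

{1, 11, 14, 23}


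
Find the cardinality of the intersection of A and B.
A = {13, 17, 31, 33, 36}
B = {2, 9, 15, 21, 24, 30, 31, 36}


Set A = {13, 17, 31, 33, 36}
Set B = {2, 9, 15, 21, 24, 30, 31, 36}
A ∩ B = {31, 36}
|A ∩ B| = 2

2


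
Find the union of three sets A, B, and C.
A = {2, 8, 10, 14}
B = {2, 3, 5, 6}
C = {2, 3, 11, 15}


Set A = {2, 8, 10, 14}
Set B = {2, 3, 5, 6}
Set C = {2, 3, 11, 15}
First, A ∪ B = {2, 3, 5, 6, 8, 10, 14}
Then, (A ∪ B) ∪ C = {2, 3, 5, 6, 8, 10, 11, 14, 15}

{2, 3, 5, 6, 8, 10, 11, 14, 15}


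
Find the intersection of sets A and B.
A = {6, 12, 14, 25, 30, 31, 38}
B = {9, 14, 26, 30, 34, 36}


Set A = {6, 12, 14, 25, 30, 31, 38}
Set B = {9, 14, 26, 30, 34, 36}
A ∩ B includes only elements in both sets.
Check each element of A against B:
6 ✗, 12 ✗, 14 ✓, 25 ✗, 30 ✓, 31 ✗, 38 ✗
A ∩ B = {14, 30}

{14, 30}


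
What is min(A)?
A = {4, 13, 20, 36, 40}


Set A = {4, 13, 20, 36, 40}
Elements in ascending order: 4, 13, 20, 36, 40
The smallest element is 4.

4


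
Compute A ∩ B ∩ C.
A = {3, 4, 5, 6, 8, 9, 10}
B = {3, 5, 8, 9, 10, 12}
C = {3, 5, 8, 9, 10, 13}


Set A = {3, 4, 5, 6, 8, 9, 10}
Set B = {3, 5, 8, 9, 10, 12}
Set C = {3, 5, 8, 9, 10, 13}
First, A ∩ B = {3, 5, 8, 9, 10}
Then, (A ∩ B) ∩ C = {3, 5, 8, 9, 10}

{3, 5, 8, 9, 10}


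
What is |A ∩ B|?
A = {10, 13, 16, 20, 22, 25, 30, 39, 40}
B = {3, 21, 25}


Set A = {10, 13, 16, 20, 22, 25, 30, 39, 40}
Set B = {3, 21, 25}
A ∩ B = {25}
|A ∩ B| = 1

1


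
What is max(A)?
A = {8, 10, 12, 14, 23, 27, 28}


Set A = {8, 10, 12, 14, 23, 27, 28}
Elements in ascending order: 8, 10, 12, 14, 23, 27, 28
The largest element is 28.

28


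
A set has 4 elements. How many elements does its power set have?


The set has 4 elements.
The power set contains all possible subsets.
|P(A)| = 2^|A| = 2^4 = 16

16


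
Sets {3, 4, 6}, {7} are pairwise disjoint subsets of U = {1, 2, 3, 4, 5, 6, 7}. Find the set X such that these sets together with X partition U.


U = {1, 2, 3, 4, 5, 6, 7}
Shown blocks: {3, 4, 6}, {7}
A partition's blocks are pairwise disjoint and cover U, so the missing block = U \ (union of shown blocks).
Union of shown blocks: {3, 4, 6, 7}
Missing block = U \ (union) = {1, 2, 5}

{1, 2, 5}


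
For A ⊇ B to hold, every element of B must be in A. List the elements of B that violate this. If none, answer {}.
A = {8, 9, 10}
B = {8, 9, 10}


Set A = {8, 9, 10}
Set B = {8, 9, 10}
Check each element of B against A:
8 ∈ A, 9 ∈ A, 10 ∈ A
Elements of B not in A: {}

{}


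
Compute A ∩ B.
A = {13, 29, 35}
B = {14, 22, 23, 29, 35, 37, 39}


Set A = {13, 29, 35}
Set B = {14, 22, 23, 29, 35, 37, 39}
A ∩ B includes only elements in both sets.
Check each element of A against B:
13 ✗, 29 ✓, 35 ✓
A ∩ B = {29, 35}

{29, 35}


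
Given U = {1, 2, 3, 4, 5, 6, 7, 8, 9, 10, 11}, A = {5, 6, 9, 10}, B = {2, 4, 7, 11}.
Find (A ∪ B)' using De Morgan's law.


U = {1, 2, 3, 4, 5, 6, 7, 8, 9, 10, 11}
A = {5, 6, 9, 10}, B = {2, 4, 7, 11}
A ∪ B = {2, 4, 5, 6, 7, 9, 10, 11}
(A ∪ B)' = U \ (A ∪ B) = {1, 3, 8}
Verification via A' ∩ B': A' = {1, 2, 3, 4, 7, 8, 11}, B' = {1, 3, 5, 6, 8, 9, 10}
A' ∩ B' = {1, 3, 8} ✓

{1, 3, 8}


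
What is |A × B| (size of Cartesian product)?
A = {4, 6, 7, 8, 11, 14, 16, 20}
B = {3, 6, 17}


Set A = {4, 6, 7, 8, 11, 14, 16, 20} has 8 elements.
Set B = {3, 6, 17} has 3 elements.
|A × B| = |A| × |B| = 8 × 3 = 24

24


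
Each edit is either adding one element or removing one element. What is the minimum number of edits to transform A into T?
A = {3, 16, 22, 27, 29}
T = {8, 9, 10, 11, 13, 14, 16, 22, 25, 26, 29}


Set A = {3, 16, 22, 27, 29}
Set T = {8, 9, 10, 11, 13, 14, 16, 22, 25, 26, 29}
Elements to remove from A (in A, not in T): {3, 27} → 2 removals
Elements to add to A (in T, not in A): {8, 9, 10, 11, 13, 14, 25, 26} → 8 additions
Total edits = 2 + 8 = 10

10


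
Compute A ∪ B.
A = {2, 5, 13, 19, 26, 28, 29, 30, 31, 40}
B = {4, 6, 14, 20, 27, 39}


Set A = {2, 5, 13, 19, 26, 28, 29, 30, 31, 40}
Set B = {4, 6, 14, 20, 27, 39}
A ∪ B includes all elements in either set.
Elements from A: {2, 5, 13, 19, 26, 28, 29, 30, 31, 40}
Elements from B not already included: {4, 6, 14, 20, 27, 39}
A ∪ B = {2, 4, 5, 6, 13, 14, 19, 20, 26, 27, 28, 29, 30, 31, 39, 40}

{2, 4, 5, 6, 13, 14, 19, 20, 26, 27, 28, 29, 30, 31, 39, 40}


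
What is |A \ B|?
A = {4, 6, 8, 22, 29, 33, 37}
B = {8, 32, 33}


Set A = {4, 6, 8, 22, 29, 33, 37}
Set B = {8, 32, 33}
A \ B = {4, 6, 22, 29, 37}
|A \ B| = 5

5


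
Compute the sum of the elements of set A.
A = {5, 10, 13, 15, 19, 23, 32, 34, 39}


Set A = {5, 10, 13, 15, 19, 23, 32, 34, 39}
Sum = 5 + 10 + 13 + 15 + 19 + 23 + 32 + 34 + 39 = 190

190


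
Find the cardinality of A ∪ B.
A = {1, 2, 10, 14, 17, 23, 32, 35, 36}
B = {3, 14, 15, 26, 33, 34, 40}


Set A = {1, 2, 10, 14, 17, 23, 32, 35, 36}, |A| = 9
Set B = {3, 14, 15, 26, 33, 34, 40}, |B| = 7
A ∩ B = {14}, |A ∩ B| = 1
|A ∪ B| = |A| + |B| - |A ∩ B| = 9 + 7 - 1 = 15

15


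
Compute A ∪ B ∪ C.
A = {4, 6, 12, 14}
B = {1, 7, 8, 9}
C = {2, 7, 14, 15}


Set A = {4, 6, 12, 14}
Set B = {1, 7, 8, 9}
Set C = {2, 7, 14, 15}
First, A ∪ B = {1, 4, 6, 7, 8, 9, 12, 14}
Then, (A ∪ B) ∪ C = {1, 2, 4, 6, 7, 8, 9, 12, 14, 15}

{1, 2, 4, 6, 7, 8, 9, 12, 14, 15}


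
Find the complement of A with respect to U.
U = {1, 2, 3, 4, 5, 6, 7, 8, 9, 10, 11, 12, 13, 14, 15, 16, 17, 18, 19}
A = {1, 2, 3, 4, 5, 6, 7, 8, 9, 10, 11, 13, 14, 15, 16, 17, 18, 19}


Universal set U = {1, 2, 3, 4, 5, 6, 7, 8, 9, 10, 11, 12, 13, 14, 15, 16, 17, 18, 19}
Set A = {1, 2, 3, 4, 5, 6, 7, 8, 9, 10, 11, 13, 14, 15, 16, 17, 18, 19}
A' = U \ A = elements in U but not in A
Checking each element of U:
1 (in A, exclude), 2 (in A, exclude), 3 (in A, exclude), 4 (in A, exclude), 5 (in A, exclude), 6 (in A, exclude), 7 (in A, exclude), 8 (in A, exclude), 9 (in A, exclude), 10 (in A, exclude), 11 (in A, exclude), 12 (not in A, include), 13 (in A, exclude), 14 (in A, exclude), 15 (in A, exclude), 16 (in A, exclude), 17 (in A, exclude), 18 (in A, exclude), 19 (in A, exclude)
A' = {12}

{12}


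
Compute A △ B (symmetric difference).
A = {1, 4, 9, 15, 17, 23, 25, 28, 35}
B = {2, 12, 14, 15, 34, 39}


Set A = {1, 4, 9, 15, 17, 23, 25, 28, 35}
Set B = {2, 12, 14, 15, 34, 39}
A △ B = (A \ B) ∪ (B \ A)
Elements in A but not B: {1, 4, 9, 17, 23, 25, 28, 35}
Elements in B but not A: {2, 12, 14, 34, 39}
A △ B = {1, 2, 4, 9, 12, 14, 17, 23, 25, 28, 34, 35, 39}

{1, 2, 4, 9, 12, 14, 17, 23, 25, 28, 34, 35, 39}


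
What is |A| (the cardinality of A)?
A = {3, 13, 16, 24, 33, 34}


Set A = {3, 13, 16, 24, 33, 34}
Listing elements: 3, 13, 16, 24, 33, 34
Counting: 6 elements
|A| = 6

6


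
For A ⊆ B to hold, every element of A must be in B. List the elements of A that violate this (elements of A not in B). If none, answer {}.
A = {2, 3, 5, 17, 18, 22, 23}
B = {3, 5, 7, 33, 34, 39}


Set A = {2, 3, 5, 17, 18, 22, 23}
Set B = {3, 5, 7, 33, 34, 39}
Check each element of A against B:
2 ∉ B (include), 3 ∈ B, 5 ∈ B, 17 ∉ B (include), 18 ∉ B (include), 22 ∉ B (include), 23 ∉ B (include)
Elements of A not in B: {2, 17, 18, 22, 23}

{2, 17, 18, 22, 23}


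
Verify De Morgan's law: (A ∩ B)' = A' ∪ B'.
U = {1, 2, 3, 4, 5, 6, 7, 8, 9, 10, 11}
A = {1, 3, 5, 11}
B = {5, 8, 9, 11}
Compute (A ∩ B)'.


U = {1, 2, 3, 4, 5, 6, 7, 8, 9, 10, 11}
A = {1, 3, 5, 11}, B = {5, 8, 9, 11}
A ∩ B = {5, 11}
(A ∩ B)' = U \ (A ∩ B) = {1, 2, 3, 4, 6, 7, 8, 9, 10}
Verification via A' ∪ B': A' = {2, 4, 6, 7, 8, 9, 10}, B' = {1, 2, 3, 4, 6, 7, 10}
A' ∪ B' = {1, 2, 3, 4, 6, 7, 8, 9, 10} ✓

{1, 2, 3, 4, 6, 7, 8, 9, 10}


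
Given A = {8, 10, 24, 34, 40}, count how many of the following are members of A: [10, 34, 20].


Set A = {8, 10, 24, 34, 40}
Candidates: [10, 34, 20]
Check each candidate:
10 ∈ A, 34 ∈ A, 20 ∉ A
Count of candidates in A: 2

2


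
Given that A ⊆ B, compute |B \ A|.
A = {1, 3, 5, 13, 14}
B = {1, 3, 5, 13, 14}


Set A = {1, 3, 5, 13, 14}, |A| = 5
Set B = {1, 3, 5, 13, 14}, |B| = 5
Since A ⊆ B: B \ A = {}
|B| - |A| = 5 - 5 = 0

0


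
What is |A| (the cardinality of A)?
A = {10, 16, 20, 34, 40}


Set A = {10, 16, 20, 34, 40}
Listing elements: 10, 16, 20, 34, 40
Counting: 5 elements
|A| = 5

5
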